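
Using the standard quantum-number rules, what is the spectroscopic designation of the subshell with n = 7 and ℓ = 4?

ℓ = 4 corresponds to the letter 'g', so the subshell is 7g.

7g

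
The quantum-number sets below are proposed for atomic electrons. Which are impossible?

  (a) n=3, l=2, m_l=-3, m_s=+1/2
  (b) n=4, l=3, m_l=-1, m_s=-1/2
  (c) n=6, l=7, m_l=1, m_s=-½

(a) and (c)

(a) has |m_l| = 3 > l = 2, violating −l ≤ m_l ≤ l.
(c) has l = 7 ≥ n = 6, violating 0 ≤ l ≤ n−1.
The remaining set (b) satisfies all four rules.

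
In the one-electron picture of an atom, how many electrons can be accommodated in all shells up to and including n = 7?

280

Total orbitals = 1² + 2² + 3² + 4² + 5² + 6² + 7² = 140. Doubling for spin gives 280 electrons.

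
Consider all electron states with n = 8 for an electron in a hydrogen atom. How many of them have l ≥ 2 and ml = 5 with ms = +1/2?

3

Go through l = 0, …, 7 (the values permitted for n = 8).
The (l, ml) pairs meeting l ≥ 2 and ml = 5 give: l=5 → 1; l=6 → 1; l=7 → 1.
Orbitals: 1 + 1 + 1 = 3. With ms fixed to a single value there is one state per orbital, giving 3 states.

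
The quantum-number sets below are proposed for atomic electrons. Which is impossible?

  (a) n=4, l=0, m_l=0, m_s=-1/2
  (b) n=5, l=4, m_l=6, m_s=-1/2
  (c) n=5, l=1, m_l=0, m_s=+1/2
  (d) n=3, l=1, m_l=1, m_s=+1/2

(b) has |m_l| = 6 > l = 4, violating −l ≤ m_l ≤ l.
The remaining sets (a), (c), (d) satisfy all four rules.

(b)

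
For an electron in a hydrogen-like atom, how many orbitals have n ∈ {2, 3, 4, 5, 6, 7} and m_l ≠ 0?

Go shell by shell, enumerating (l, m_l) with m_l ≠ 0:
n=2 → 2; n=3 → 6; n=4 → 12; n=5 → 20; n=6 → 30; n=7 → 42.
Total orbitals: 2 + 6 + 12 + 20 + 30 + 42 = 112.

112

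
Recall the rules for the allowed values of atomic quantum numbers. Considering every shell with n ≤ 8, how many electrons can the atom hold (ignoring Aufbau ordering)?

408

Total orbitals = 1² + 2² + 3² + 4² + 5² + 6² + 7² + 8² = 204. Doubling for spin gives 408 electrons.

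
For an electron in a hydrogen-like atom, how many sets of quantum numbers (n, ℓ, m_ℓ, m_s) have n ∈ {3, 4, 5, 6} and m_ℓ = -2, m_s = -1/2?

10

Count contributing orbitals for each principal shell:
n=3 → 1; n=4 → 2; n=5 → 3; n=6 → 4.
Orbitals: 1 + 2 + 3 + 4 = 10. With m_s fixed to -1/2 there is one state per orbital, so 10 states.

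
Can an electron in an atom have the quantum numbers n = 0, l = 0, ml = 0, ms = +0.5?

The principal quantum number must be a positive integer (n ≥ 1), but here n = 0.

No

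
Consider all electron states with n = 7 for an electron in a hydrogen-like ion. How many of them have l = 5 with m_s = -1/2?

Per l-value: l=5 → 11.
Orbitals: 11. With m_s fixed to a single value there is one state per orbital, giving 11 states.

11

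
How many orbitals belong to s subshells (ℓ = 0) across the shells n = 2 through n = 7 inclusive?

6

An s subshell (ℓ = 0) exists for every n ≥ 1, so shells n = 2, 3, 4, 5, 6, 7 each contribute one — 6 subshells.
Since each s subshell has 2·0+1 = 1 orbital, the total is 6 × 1 = 6.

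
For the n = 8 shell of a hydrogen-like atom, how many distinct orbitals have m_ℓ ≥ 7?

1

For n = 8, ℓ ranges over 0 … 7.
Per ℓ-value: ℓ=7 → 1.
Total orbitals: 1.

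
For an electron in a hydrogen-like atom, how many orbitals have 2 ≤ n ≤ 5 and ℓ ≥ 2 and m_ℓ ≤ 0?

22

Per-shell orbital counts meeting the constraint:
n=3 → 3; n=4 → 7; n=5 → 12.
Total orbitals: 3 + 7 + 12 = 22.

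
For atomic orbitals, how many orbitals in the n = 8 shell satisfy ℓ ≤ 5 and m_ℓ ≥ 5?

1

The n = 8 shell has ℓ = 0 through 7; check each.
The (ℓ, m_ℓ) pairs meeting ℓ ≤ 5 and m_ℓ ≥ 5 give: ℓ=5 → 1.
Total orbitals: 1.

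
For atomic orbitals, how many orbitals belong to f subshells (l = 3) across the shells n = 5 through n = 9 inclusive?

An f subshell (l = 3) exists for every n ≥ 4, so shells n = 5, 6, 7, 8, 9 each contribute one — 5 subshells.
Since each f subshell has 2·3+1 = 7 orbitals, the total is 5 × 7 = 35.

35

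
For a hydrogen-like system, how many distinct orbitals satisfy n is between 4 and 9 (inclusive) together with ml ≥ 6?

For each n in the range, tally the orbitals obeying ml ≥ 6:
n=7 → 1; n=8 → 3; n=9 → 6.
Total orbitals: 1 + 3 + 6 = 10.

10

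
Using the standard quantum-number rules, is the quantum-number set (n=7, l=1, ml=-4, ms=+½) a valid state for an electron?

No

The magnetic quantum number must satisfy −l ≤ ml ≤ l. With l = 1, ml can only be -1, 0, 1, so ml = -4 is forbidden.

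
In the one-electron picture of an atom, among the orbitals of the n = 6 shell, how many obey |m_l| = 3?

With n = 6 the allowed l are 0, 1, …, 5.
Contributions: l=3 → 2; l=4 → 2; l=5 → 2.
Total orbitals: 2 + 2 + 2 = 6.

6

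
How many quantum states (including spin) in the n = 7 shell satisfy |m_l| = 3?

Go through l = 0, …, 6 (the values permitted for n = 7).
Orbitals with |m_l| = 3, by l: l=3 → 2; l=4 → 2; l=5 → 2; l=6 → 2.
Orbitals: 2 + 2 + 2 + 2 = 8. Each orbital carries two spin states, so 8 × 2 = 16 states.

16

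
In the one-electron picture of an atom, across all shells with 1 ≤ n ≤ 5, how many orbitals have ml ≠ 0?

Go shell by shell, enumerating (l, ml) with ml ≠ 0:
n=2 → 2; n=3 → 6; n=4 → 12; n=5 → 20.
Total orbitals: 2 + 6 + 12 + 20 = 40.

40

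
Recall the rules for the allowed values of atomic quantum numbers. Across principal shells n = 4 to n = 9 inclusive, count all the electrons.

542

Shell n has n² orbitals: 4²=16 + 5²=25 + 6²=36 + 7²=49 + 8²=64 + 9²=81 = 271 orbitals.
Two spin states per orbital: 2 × 271 = 542 electrons.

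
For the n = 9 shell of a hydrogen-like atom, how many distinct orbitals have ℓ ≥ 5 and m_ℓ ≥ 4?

For n = 9, ℓ ranges over 0 … 8.
Per ℓ-value: ℓ=5 → 2; ℓ=6 → 3; ℓ=7 → 4; ℓ=8 → 5.
Total orbitals: 2 + 3 + 4 + 5 = 14.

14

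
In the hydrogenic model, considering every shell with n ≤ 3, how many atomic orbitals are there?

Total orbitals = 1² + 2² + 3² = 14.

14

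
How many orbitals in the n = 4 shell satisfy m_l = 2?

2

With n = 4 the allowed l are 0, 1, …, 3.
Per l-value: l=2 → 1; l=3 → 1.
Total orbitals: 1 + 1 = 2.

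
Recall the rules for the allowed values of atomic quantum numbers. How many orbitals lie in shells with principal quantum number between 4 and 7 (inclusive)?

126

Shell n has n² orbitals: 4²=16 + 5²=25 + 6²=36 + 7²=49 = 126 orbitals.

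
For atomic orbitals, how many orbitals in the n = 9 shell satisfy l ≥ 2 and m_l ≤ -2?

Orbitals with l ≥ 2 and m_l ≤ -2, by l: l=2 → 1; l=3 → 2; l=4 → 3; l=5 → 4; l=6 → 5; l=7 → 6; l=8 → 7.
Total orbitals: 1 + 2 + 3 + 4 + 5 + 6 + 7 = 28.

28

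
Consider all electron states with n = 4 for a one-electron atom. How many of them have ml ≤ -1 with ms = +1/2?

For n = 4, l ranges over 0 … 3.
Orbitals with ml ≤ -1, by l: l=1 → 1; l=2 → 2; l=3 → 3.
Orbitals: 1 + 2 + 3 = 6. With ms fixed to a single value there is one state per orbital, giving 6 states.

6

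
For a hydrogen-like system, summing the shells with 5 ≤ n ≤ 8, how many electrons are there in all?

Shell n has n² orbitals: 5²=25 + 6²=36 + 7²=49 + 8²=64 = 174 orbitals.
Two spin states per orbital: 2 × 174 = 348 electrons.

348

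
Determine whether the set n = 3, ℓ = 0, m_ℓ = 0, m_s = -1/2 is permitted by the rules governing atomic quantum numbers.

Yes

n = 3 is a positive integer. ℓ = 0 satisfies 0 ≤ ℓ ≤ n−1 = 2. m_ℓ = 0 lies in the range −ℓ … +ℓ (here 0). m_s = -1/2 is one of ±1/2.
All four constraints are satisfied.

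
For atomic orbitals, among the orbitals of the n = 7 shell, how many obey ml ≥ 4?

6

With n = 7 the allowed l are 0, 1, …, 6.
The (l, ml) pairs meeting ml ≥ 4 give: l=4 → 1; l=5 → 2; l=6 → 3.
Total orbitals: 1 + 2 + 3 = 6.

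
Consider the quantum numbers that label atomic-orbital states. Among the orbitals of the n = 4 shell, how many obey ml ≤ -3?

Per l-value: l=3 → 1.
Total orbitals: 1.

1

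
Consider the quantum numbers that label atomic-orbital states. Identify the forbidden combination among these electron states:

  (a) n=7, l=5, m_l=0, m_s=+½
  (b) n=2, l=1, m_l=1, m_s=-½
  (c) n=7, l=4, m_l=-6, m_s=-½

(c)

(c) has |m_l| = 6 > l = 4, violating −l ≤ m_l ≤ l.
The remaining sets (a), (b) satisfy all four rules.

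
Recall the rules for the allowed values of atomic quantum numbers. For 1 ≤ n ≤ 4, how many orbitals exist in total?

Total orbitals = 1² + 2² + 3² + 4² = 30.

30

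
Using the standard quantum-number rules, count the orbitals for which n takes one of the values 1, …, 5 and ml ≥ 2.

10

Go shell by shell, enumerating (l, ml) with ml ≥ 2:
n=3 → 1; n=4 → 3; n=5 → 6.
Total orbitals: 1 + 3 + 6 = 10.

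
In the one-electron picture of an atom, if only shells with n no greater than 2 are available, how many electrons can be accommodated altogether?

10

Total orbitals = 1² + 2² = 5. Doubling for spin gives 10 electrons.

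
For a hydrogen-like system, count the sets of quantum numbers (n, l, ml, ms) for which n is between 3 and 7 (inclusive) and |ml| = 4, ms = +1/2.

Treat each shell separately and count matching orbitals:
n=5 → 2; n=6 → 4; n=7 → 6.
Orbitals: 2 + 4 + 6 = 12. With ms fixed to +1/2 there is one state per orbital, so 12 states.

12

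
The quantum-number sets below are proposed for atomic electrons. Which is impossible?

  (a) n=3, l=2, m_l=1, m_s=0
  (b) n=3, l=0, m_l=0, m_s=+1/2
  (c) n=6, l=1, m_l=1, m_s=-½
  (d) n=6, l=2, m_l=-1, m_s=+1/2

(a) has m_s = 0, but an electron's spin must be ±1/2.
The remaining sets (b), (c), (d) satisfy all four rules.

(a)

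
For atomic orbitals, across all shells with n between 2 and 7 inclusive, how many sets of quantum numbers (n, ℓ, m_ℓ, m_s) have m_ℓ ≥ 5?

Go shell by shell, enumerating (ℓ, m_ℓ) with m_ℓ ≥ 5:
n=6 → 1; n=7 → 3.
Orbitals: 1 + 3 = 4. Including both spin states (m_s = ±1/2) gives 2 × 4 = 8 states.

8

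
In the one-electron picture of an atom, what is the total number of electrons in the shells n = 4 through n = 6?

154

Shell n has n² orbitals: 4²=16 + 5²=25 + 6²=36 = 77 orbitals.
Two spin states per orbital: 2 × 77 = 154 electrons.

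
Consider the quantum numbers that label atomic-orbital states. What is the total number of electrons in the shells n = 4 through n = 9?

542

Shell n has n² orbitals: 4²=16 + 5²=25 + 6²=36 + 7²=49 + 8²=64 + 9²=81 = 271 orbitals.
Two spin states per orbital: 2 × 271 = 542 electrons.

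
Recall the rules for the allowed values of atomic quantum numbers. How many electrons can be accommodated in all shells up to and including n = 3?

28

Total orbitals = 1² + 2² + 3² = 14. Doubling for spin gives 28 electrons.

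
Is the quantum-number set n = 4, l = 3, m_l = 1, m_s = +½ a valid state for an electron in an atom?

Allowed

n = 4 is a positive integer. l = 3 satisfies 0 ≤ l ≤ n−1 = 3. m_l = 1 lies in the range −l … +l (here −3 … 3). m_s = +1/2 is one of ±1/2.
All four constraints are satisfied.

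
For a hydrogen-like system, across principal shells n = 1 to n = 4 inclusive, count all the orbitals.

Shell n has n² orbitals: 1²=1 + 2²=4 + 3²=9 + 4²=16 = 30 orbitals.

30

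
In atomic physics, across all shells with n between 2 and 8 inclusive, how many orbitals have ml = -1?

28

Count contributing orbitals for each principal shell:
n=2 → 1; n=3 → 2; n=4 → 3; n=5 → 4; n=6 → 5; n=7 → 6; n=8 → 7.
Total orbitals: 1 + 2 + 3 + 4 + 5 + 6 + 7 = 28.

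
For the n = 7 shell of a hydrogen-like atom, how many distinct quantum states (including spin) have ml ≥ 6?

For n = 7, l ranges over 0 … 6.
Per l-value: l=6 → 1.
Orbitals: 1. Each orbital carries two spin states, so 1 × 2 = 2 states.

2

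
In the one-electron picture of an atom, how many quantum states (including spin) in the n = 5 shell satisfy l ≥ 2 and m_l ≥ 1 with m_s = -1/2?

9

The n = 5 shell has l = 0 through 4; check each.
Per l-value: l=2 → 2; l=3 → 3; l=4 → 4.
Orbitals: 2 + 3 + 4 = 9. With m_s fixed to a single value there is one state per orbital, giving 9 states.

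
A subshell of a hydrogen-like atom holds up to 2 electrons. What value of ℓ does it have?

ℓ = 0

2(2ℓ+1) = 2 ⇒ 2ℓ+1 = 1 ⇒ ℓ = 0.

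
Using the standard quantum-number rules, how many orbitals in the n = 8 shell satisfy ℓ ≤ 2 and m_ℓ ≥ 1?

3

With n = 8 the allowed ℓ are 0, 1, …, 7.
Orbitals with ℓ ≤ 2 and m_ℓ ≥ 1, by ℓ: ℓ=1 → 1; ℓ=2 → 2.
Total orbitals: 1 + 2 = 3.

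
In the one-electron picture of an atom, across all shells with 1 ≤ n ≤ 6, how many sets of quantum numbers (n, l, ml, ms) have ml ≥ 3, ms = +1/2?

10

Go shell by shell, enumerating (l, ml) with ml ≥ 3:
n=4 → 1; n=5 → 3; n=6 → 6.
Orbitals: 1 + 3 + 6 = 10. With ms fixed to +1/2 there is one state per orbital, so 10 states.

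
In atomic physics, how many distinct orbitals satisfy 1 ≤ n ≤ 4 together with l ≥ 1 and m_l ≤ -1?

10

Count contributing orbitals for each principal shell:
n=2 → 1; n=3 → 3; n=4 → 6.
Total orbitals: 1 + 3 + 6 = 10.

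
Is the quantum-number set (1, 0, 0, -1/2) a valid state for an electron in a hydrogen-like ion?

Allowed

n = 1 is a positive integer. l = 0 satisfies 0 ≤ l ≤ n−1 = 0. m_l = 0 lies in the range −l … +l (here 0). m_s = -1/2 is one of ±1/2.
All four constraints are satisfied.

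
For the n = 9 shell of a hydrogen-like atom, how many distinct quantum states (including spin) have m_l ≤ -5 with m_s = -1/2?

10

With n = 9 the allowed l are 0, 1, …, 8.
Orbitals with m_l ≤ -5, by l: l=5 → 1; l=6 → 2; l=7 → 3; l=8 → 4.
Orbitals: 1 + 2 + 3 + 4 = 10. With m_s fixed to a single value there is one state per orbital, giving 10 states.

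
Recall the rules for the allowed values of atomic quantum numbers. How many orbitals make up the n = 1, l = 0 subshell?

A subshell has 2l+1 orbitals; with l = 0, that's 1.

1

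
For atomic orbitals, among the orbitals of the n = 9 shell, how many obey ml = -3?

6

With n = 9 the allowed l are 0, 1, …, 8.
Per l-value: l=3 → 1; l=4 → 1; l=5 → 1; l=6 → 1; l=7 → 1; l=8 → 1.
Total orbitals: 1 + 1 + 1 + 1 + 1 + 1 = 6.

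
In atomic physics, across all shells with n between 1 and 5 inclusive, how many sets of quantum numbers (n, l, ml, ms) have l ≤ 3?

92

Go shell by shell, enumerating (l, ml) with l ≤ 3:
n=1 → 1; n=2 → 4; n=3 → 9; n=4 → 16; n=5 → 16.
Orbitals: 1 + 4 + 9 + 16 + 16 = 46. Including both spin states (ms = ±1/2) gives 2 × 46 = 92 states.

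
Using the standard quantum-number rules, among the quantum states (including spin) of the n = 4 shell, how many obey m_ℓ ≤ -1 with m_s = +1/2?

6

With n = 4 the allowed ℓ are 0, 1, …, 3.
Contributions: ℓ=1 → 1; ℓ=2 → 2; ℓ=3 → 3.
Orbitals: 1 + 2 + 3 = 6. With m_s fixed to a single value there is one state per orbital, giving 6 states.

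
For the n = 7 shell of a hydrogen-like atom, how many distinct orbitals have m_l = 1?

6

Go through l = 0, …, 6 (the values permitted for n = 7).
The (l, m_l) pairs meeting m_l = 1 give: l=1 → 1; l=2 → 1; l=3 → 1; l=4 → 1; l=5 → 1; l=6 → 1.
Total orbitals: 1 + 1 + 1 + 1 + 1 + 1 = 6.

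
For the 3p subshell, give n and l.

n = 3, l = 1

The leading integer gives n = 3; the letter 'p' means l = 1.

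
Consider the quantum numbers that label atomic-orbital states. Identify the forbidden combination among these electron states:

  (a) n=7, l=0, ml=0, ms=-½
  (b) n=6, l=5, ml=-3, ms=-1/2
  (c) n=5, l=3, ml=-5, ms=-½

(c) has |ml| = 5 > l = 3, violating −l ≤ ml ≤ l.
The remaining sets (a), (b) satisfy all four rules.

(c)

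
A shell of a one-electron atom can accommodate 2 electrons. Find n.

2n² = 2 ⇒ n² = 1 ⇒ n = 1.

n = 1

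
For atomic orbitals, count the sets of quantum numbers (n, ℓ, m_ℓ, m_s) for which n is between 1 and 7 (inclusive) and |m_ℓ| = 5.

12

Treat each shell separately and count matching orbitals:
n=6 → 2; n=7 → 4.
Orbitals: 2 + 4 = 6. Including both spin states (m_s = ±1/2) gives 2 × 6 = 12 states.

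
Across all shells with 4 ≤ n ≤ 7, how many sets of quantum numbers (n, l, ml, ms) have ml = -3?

20

Go shell by shell, enumerating (l, ml) with ml = -3:
n=4 → 1; n=5 → 2; n=6 → 3; n=7 → 4.
Orbitals: 1 + 2 + 3 + 4 = 10. Including both spin states (ms = ±1/2) gives 2 × 10 = 20 states.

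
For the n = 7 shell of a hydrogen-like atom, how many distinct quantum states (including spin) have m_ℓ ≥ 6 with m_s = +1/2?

1

Per ℓ-value: ℓ=6 → 1.
Orbitals: 1. With m_s fixed to a single value there is one state per orbital, giving 1 state.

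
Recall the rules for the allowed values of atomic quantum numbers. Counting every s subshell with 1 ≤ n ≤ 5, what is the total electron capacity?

An s subshell (l = 0) exists for every n ≥ 1, so shells n = 1, 2, 3, 4, 5 each contribute one — 5 subshells.
Since each s subshell holds 2(2·0+1) = 2 electrons, the total is 5 × 2 = 10.

10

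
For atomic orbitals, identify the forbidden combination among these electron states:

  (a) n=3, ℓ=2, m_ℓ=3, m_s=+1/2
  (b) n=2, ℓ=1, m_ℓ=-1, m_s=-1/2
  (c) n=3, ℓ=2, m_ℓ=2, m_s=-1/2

(a)

(a) has |m_ℓ| = 3 > ℓ = 2, violating −ℓ ≤ m_ℓ ≤ ℓ.
The remaining sets (b), (c) satisfy all four rules.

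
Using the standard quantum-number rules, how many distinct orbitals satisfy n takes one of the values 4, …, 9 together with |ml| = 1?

Go shell by shell, enumerating (l, ml) with |ml| = 1:
n=4 → 6; n=5 → 8; n=6 → 10; n=7 → 12; n=8 → 14; n=9 → 16.
Total orbitals: 6 + 8 + 10 + 12 + 14 + 16 = 66.

66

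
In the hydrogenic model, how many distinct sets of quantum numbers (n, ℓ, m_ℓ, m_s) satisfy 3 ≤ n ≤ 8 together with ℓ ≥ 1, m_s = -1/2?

Go shell by shell, enumerating (ℓ, m_ℓ) with ℓ ≥ 1:
n=3 → 8; n=4 → 15; n=5 → 24; n=6 → 35; n=7 → 48; n=8 → 63.
Orbitals: 8 + 15 + 24 + 35 + 48 + 63 = 193. With m_s fixed to -1/2 there is one state per orbital, so 193 states.

193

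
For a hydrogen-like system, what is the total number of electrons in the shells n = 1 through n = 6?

182

Shell n has n² orbitals: 1²=1 + 2²=4 + 3²=9 + 4²=16 + 5²=25 + 6²=36 = 91 orbitals.
Two spin states per orbital: 2 × 91 = 182 electrons.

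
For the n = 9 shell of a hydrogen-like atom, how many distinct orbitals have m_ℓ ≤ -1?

36

Go through ℓ = 0, …, 8 (the values permitted for n = 9).
Orbitals with m_ℓ ≤ -1, by ℓ: ℓ=1 → 1; ℓ=2 → 2; ℓ=3 → 3; ℓ=4 → 4; ℓ=5 → 5; ℓ=6 → 6; ℓ=7 → 7; ℓ=8 → 8.
Total orbitals: 1 + 2 + 3 + 4 + 5 + 6 + 7 + 8 = 36.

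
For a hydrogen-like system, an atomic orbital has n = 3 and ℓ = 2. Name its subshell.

ℓ = 2 corresponds to the letter 'd', so the subshell is 3d.

3d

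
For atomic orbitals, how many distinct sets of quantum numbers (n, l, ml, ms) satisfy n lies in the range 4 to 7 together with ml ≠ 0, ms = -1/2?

104

Count contributing orbitals for each principal shell:
n=4 → 12; n=5 → 20; n=6 → 30; n=7 → 42.
Orbitals: 12 + 20 + 30 + 42 = 104. With ms fixed to -1/2 there is one state per orbital, so 104 states.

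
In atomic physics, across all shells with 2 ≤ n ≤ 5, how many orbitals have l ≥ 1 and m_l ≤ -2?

Count contributing orbitals for each principal shell:
n=3 → 1; n=4 → 3; n=5 → 6.
Total orbitals: 1 + 3 + 6 = 10.

10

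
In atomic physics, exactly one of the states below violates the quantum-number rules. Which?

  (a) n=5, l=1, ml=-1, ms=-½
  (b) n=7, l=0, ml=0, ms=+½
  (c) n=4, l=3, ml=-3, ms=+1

(c) has ms = +1, but an electron's spin must be ±1/2.
The remaining sets (a), (b) satisfy all four rules.

(c)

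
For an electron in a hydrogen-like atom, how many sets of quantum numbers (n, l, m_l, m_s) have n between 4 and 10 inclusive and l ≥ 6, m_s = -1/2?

150

Work shell by shell — for each n, count the (l, m_l) pairs that satisfy l ≥ 6:
n=7 → 13; n=8 → 28; n=9 → 45; n=10 → 64.
Orbitals: 13 + 28 + 45 + 64 = 150. With m_s fixed to -1/2 there is one state per orbital, so 150 states.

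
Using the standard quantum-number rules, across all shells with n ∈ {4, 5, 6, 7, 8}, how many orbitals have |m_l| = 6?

For each n in the range, tally the orbitals obeying |m_l| = 6:
n=7 → 2; n=8 → 4.
Total orbitals: 2 + 4 = 6.

6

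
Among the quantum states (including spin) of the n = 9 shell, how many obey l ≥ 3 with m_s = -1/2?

With n = 9 the allowed l are 0, 1, …, 8.
Per l-value: l=3 → 7; l=4 → 9; l=5 → 11; l=6 → 13; l=7 → 15; l=8 → 17.
Orbitals: 7 + 9 + 11 + 13 + 15 + 17 = 72. With m_s fixed to a single value there is one state per orbital, giving 72 states.

72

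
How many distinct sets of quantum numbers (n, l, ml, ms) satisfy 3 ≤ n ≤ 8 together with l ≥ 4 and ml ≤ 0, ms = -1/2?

Treat each shell separately and count matching orbitals:
n=5 → 5; n=6 → 11; n=7 → 18; n=8 → 26.
Orbitals: 5 + 11 + 18 + 26 = 60. With ms fixed to -1/2 there is one state per orbital, so 60 states.

60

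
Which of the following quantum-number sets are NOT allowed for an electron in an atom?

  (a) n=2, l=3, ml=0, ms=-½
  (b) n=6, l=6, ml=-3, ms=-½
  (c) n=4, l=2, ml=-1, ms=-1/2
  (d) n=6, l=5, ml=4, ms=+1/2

(a) has l = 3 ≥ n = 2, violating 0 ≤ l ≤ n−1.
(b) has l = 6 ≥ n = 6, violating 0 ≤ l ≤ n−1.
The remaining sets (c), (d) satisfy all four rules.

(a) and (b)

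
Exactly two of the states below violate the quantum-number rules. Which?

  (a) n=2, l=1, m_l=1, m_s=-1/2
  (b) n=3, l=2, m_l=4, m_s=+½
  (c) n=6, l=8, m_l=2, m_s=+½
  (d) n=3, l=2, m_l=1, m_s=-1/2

(b) has |m_l| = 4 > l = 2, violating −l ≤ m_l ≤ l.
(c) has l = 8 ≥ n = 6, violating 0 ≤ l ≤ n−1.
The remaining sets (a), (d) satisfy all four rules.

(b) and (c)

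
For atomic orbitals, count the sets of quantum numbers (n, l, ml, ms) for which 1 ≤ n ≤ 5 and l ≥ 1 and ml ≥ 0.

60

Treat each shell separately and count matching orbitals:
n=2 → 2; n=3 → 5; n=4 → 9; n=5 → 14.
Orbitals: 2 + 5 + 9 + 14 = 30. Including both spin states (ms = ±1/2) gives 2 × 30 = 60 states.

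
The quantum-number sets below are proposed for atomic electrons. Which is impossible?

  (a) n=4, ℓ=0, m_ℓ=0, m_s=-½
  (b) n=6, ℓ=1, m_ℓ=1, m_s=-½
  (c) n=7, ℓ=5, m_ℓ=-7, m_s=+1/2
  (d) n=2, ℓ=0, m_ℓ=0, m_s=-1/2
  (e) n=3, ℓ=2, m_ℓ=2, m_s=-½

(c)

(c) has |m_ℓ| = 7 > ℓ = 5, violating −ℓ ≤ m_ℓ ≤ ℓ.
The remaining sets (a), (b), (d), (e) satisfy all four rules.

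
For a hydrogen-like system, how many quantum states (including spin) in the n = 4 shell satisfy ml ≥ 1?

Go through l = 0, …, 3 (the values permitted for n = 4).
Orbitals with ml ≥ 1, by l: l=1 → 1; l=2 → 2; l=3 → 3.
Orbitals: 1 + 2 + 3 = 6. Each orbital carries two spin states, so 6 × 2 = 12 states.

12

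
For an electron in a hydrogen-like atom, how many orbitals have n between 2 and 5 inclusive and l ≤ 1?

16

Count contributing orbitals for each principal shell:
n=2 → 4; n=3 → 4; n=4 → 4; n=5 → 4.
Total orbitals: 4 + 4 + 4 + 4 = 16.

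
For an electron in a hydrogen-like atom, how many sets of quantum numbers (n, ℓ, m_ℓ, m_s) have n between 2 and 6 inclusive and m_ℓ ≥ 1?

70

Count contributing orbitals for each principal shell:
n=2 → 1; n=3 → 3; n=4 → 6; n=5 → 10; n=6 → 15.
Orbitals: 1 + 3 + 6 + 10 + 15 = 35. Including both spin states (m_s = ±1/2) gives 2 × 35 = 70 states.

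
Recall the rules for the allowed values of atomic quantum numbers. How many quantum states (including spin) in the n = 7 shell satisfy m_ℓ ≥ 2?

30

For n = 7, ℓ ranges over 0 … 6.
Per ℓ-value: ℓ=2 → 1; ℓ=3 → 2; ℓ=4 → 3; ℓ=5 → 4; ℓ=6 → 5.
Orbitals: 1 + 2 + 3 + 4 + 5 = 15. Each orbital carries two spin states, so 15 × 2 = 30 states.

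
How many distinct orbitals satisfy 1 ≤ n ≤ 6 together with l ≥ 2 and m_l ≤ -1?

30

Treat each shell separately and count matching orbitals:
n=3 → 2; n=4 → 5; n=5 → 9; n=6 → 14.
Total orbitals: 2 + 5 + 9 + 14 = 30.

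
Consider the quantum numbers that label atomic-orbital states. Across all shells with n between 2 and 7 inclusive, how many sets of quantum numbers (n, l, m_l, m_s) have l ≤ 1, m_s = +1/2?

24

Go shell by shell, enumerating (l, m_l) with l ≤ 1:
n=2 → 4; n=3 → 4; n=4 → 4; n=5 → 4; n=6 → 4; n=7 → 4.
Orbitals: 4 + 4 + 4 + 4 + 4 + 4 = 24. With m_s fixed to +1/2 there is one state per orbital, so 24 states.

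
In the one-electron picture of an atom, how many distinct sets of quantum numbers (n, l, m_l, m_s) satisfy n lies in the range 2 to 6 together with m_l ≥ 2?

40

Treat each shell separately and count matching orbitals:
n=3 → 1; n=4 → 3; n=5 → 6; n=6 → 10.
Orbitals: 1 + 3 + 6 + 10 = 20. Including both spin states (m_s = ±1/2) gives 2 × 20 = 40 states.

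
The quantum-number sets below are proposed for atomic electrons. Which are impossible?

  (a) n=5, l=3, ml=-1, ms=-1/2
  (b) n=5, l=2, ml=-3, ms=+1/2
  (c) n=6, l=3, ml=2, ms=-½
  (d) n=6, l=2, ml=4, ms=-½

(b) and (d)

(b) has |ml| = 3 > l = 2, violating −l ≤ ml ≤ l.
(d) has |ml| = 4 > l = 2, violating −l ≤ ml ≤ l.
The remaining sets (a), (c) satisfy all four rules.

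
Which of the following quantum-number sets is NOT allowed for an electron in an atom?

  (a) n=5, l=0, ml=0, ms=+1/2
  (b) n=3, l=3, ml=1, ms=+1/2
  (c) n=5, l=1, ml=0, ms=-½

(b) has l = 3 ≥ n = 3, violating 0 ≤ l ≤ n−1.
The remaining sets (a), (c) satisfy all four rules.

(b)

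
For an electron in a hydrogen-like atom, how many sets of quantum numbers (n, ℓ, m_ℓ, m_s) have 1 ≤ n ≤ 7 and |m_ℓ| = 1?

Per-shell orbital counts meeting the constraint:
n=2 → 2; n=3 → 4; n=4 → 6; n=5 → 8; n=6 → 10; n=7 → 12.
Orbitals: 2 + 4 + 6 + 8 + 10 + 12 = 42. Including both spin states (m_s = ±1/2) gives 2 × 42 = 84 states.

84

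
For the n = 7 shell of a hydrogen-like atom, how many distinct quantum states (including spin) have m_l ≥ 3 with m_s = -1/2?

10

Go through l = 0, …, 6 (the values permitted for n = 7).
Orbitals with m_l ≥ 3, by l: l=3 → 1; l=4 → 2; l=5 → 3; l=6 → 4.
Orbitals: 1 + 2 + 3 + 4 = 10. With m_s fixed to a single value there is one state per orbital, giving 10 states.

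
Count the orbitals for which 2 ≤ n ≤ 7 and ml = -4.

Treat each shell separately and count matching orbitals:
n=5 → 1; n=6 → 2; n=7 → 3.
Total orbitals: 1 + 2 + 3 = 6.

6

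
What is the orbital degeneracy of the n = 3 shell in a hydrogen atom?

The n = 3 shell contains n² = 3² = 9 orbitals.

9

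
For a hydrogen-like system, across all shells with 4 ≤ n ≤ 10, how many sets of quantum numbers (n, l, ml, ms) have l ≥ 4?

518

Work shell by shell — for each n, count the (l, ml) pairs that satisfy l ≥ 4:
n=5 → 9; n=6 → 20; n=7 → 33; n=8 → 48; n=9 → 65; n=10 → 84.
Orbitals: 9 + 20 + 33 + 48 + 65 + 84 = 259. Including both spin states (ms = ±1/2) gives 2 × 259 = 518 states.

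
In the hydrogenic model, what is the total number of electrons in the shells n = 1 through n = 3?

Shell n has n² orbitals: 1²=1 + 2²=4 + 3²=9 = 14 orbitals.
Two spin states per orbital: 2 × 14 = 28 electrons.

28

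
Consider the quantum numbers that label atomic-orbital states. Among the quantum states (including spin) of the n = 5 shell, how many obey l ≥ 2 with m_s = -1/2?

Contributions: l=2 → 5; l=3 → 7; l=4 → 9.
Orbitals: 5 + 7 + 9 = 21. With m_s fixed to a single value there is one state per orbital, giving 21 states.

21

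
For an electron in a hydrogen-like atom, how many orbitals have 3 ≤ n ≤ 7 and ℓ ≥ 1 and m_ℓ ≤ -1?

55

Per-shell orbital counts meeting the constraint:
n=3 → 3; n=4 → 6; n=5 → 10; n=6 → 15; n=7 → 21.
Total orbitals: 3 + 6 + 10 + 15 + 21 = 55.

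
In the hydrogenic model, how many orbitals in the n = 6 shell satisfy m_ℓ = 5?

The n = 6 shell has ℓ = 0 through 5; check each.
Orbitals with m_ℓ = 5, by ℓ: ℓ=5 → 1.
Total orbitals: 1.

1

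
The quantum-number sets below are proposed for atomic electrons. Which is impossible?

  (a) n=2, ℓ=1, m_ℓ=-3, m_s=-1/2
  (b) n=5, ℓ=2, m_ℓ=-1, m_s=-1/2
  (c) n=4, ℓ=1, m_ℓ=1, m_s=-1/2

(a) has |m_ℓ| = 3 > ℓ = 1, violating −ℓ ≤ m_ℓ ≤ ℓ.
The remaining sets (b), (c) satisfy all four rules.

(a)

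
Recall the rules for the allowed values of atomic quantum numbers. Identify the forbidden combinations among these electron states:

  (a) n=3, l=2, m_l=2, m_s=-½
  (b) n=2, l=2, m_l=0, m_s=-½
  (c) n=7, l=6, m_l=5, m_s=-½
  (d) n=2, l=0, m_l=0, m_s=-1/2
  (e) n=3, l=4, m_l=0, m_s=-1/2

(b) has l = 2 ≥ n = 2, violating 0 ≤ l ≤ n−1.
(e) has l = 4 ≥ n = 3, violating 0 ≤ l ≤ n−1.
The remaining sets (a), (c), (d) satisfy all four rules.

(b) and (e)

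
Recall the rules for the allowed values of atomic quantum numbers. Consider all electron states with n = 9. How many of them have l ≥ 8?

34

The n = 9 shell has l = 0 through 8; check each.
Contributions: l=8 → 17.
Orbitals: 17. Each orbital carries two spin states, so 17 × 2 = 34 states.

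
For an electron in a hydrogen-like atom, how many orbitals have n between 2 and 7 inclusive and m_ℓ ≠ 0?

Treat each shell separately and count matching orbitals:
n=2 → 2; n=3 → 6; n=4 → 12; n=5 → 20; n=6 → 30; n=7 → 42.
Total orbitals: 2 + 6 + 12 + 20 + 30 + 42 = 112.

112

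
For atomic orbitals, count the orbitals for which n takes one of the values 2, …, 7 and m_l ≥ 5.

4

Work shell by shell — for each n, count the (l, m_l) pairs that satisfy m_l ≥ 5:
n=6 → 1; n=7 → 3.
Total orbitals: 1 + 3 = 4.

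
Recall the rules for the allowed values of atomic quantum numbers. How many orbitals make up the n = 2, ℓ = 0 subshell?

1

A subshell has 2ℓ+1 orbitals; with ℓ = 0, that's 1.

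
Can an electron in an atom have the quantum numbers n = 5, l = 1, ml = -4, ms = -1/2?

Invalid

The magnetic quantum number must satisfy −l ≤ ml ≤ l. With l = 1, ml can only be -1, 0, 1, so ml = -4 is forbidden.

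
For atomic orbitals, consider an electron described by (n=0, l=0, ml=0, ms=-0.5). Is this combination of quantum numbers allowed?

Not allowed

The principal quantum number must be a positive integer (n ≥ 1), but here n = 0.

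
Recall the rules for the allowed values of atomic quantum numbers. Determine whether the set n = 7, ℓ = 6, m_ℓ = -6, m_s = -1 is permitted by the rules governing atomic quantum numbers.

The spin quantum number for an electron can only be m_s = +1/2 or −1/2; m_s = -1 is not one of those.

Not allowed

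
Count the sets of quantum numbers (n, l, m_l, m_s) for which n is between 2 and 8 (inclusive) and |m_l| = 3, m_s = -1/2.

30

Go shell by shell, enumerating (l, m_l) with |m_l| = 3:
n=4 → 2; n=5 → 4; n=6 → 6; n=7 → 8; n=8 → 10.
Orbitals: 2 + 4 + 6 + 8 + 10 = 30. With m_s fixed to -1/2 there is one state per orbital, so 30 states.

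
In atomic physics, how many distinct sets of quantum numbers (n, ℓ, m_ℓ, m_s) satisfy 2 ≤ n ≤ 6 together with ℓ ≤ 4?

158

Treat each shell separately and count matching orbitals:
n=2 → 4; n=3 → 9; n=4 → 16; n=5 → 25; n=6 → 25.
Orbitals: 4 + 9 + 16 + 25 + 25 = 79. Including both spin states (m_s = ±1/2) gives 2 × 79 = 158 states.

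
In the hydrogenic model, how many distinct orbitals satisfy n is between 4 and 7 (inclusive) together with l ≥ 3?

90

Work shell by shell — for each n, count the (l, ml) pairs that satisfy l ≥ 3:
n=4 → 7; n=5 → 16; n=6 → 27; n=7 → 40.
Total orbitals: 7 + 16 + 27 + 40 = 90.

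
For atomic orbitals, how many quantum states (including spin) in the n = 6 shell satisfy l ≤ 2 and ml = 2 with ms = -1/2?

The n = 6 shell has l = 0 through 5; check each.
Per l-value: l=2 → 1.
Orbitals: 1. With ms fixed to a single value there is one state per orbital, giving 1 state.

1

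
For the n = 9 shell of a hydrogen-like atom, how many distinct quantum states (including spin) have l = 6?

26

For n = 9, l ranges over 0 … 8.
Contributions: l=6 → 13.
Orbitals: 13. Each orbital carries two spin states, so 13 × 2 = 26 states.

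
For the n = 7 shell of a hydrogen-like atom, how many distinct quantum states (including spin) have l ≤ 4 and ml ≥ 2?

12

Go through l = 0, …, 6 (the values permitted for n = 7).
Per l-value: l=2 → 1; l=3 → 2; l=4 → 3.
Orbitals: 1 + 2 + 3 = 6. Each orbital carries two spin states, so 6 × 2 = 12 states.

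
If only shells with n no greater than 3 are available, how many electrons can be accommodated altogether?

28

Total orbitals = 1² + 2² + 3² = 14. Doubling for spin gives 28 electrons.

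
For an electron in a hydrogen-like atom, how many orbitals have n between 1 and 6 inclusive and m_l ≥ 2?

20

Go shell by shell, enumerating (l, m_l) with m_l ≥ 2:
n=3 → 1; n=4 → 3; n=5 → 6; n=6 → 10.
Total orbitals: 1 + 3 + 6 + 10 = 20.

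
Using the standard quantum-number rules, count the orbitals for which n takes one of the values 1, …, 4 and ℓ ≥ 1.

Go shell by shell, enumerating (ℓ, m_ℓ) with ℓ ≥ 1:
n=2 → 3; n=3 → 8; n=4 → 15.
Total orbitals: 3 + 8 + 15 = 26.

26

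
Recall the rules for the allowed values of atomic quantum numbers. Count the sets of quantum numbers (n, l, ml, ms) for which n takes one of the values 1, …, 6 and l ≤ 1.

Go shell by shell, enumerating (l, ml) with l ≤ 1:
n=1 → 1; n=2 → 4; n=3 → 4; n=4 → 4; n=5 → 4; n=6 → 4.
Orbitals: 1 + 4 + 4 + 4 + 4 + 4 = 21. Including both spin states (ms = ±1/2) gives 2 × 21 = 42 states.

42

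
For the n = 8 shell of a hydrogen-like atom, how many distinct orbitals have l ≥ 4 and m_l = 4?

Go through l = 0, …, 7 (the values permitted for n = 8).
Orbitals with l ≥ 4 and m_l = 4, by l: l=4 → 1; l=5 → 1; l=6 → 1; l=7 → 1.
Total orbitals: 1 + 1 + 1 + 1 = 4.

4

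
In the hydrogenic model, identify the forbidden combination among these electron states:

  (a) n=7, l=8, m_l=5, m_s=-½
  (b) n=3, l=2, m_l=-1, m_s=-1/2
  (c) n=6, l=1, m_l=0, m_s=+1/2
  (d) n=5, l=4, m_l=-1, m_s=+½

(a)

(a) has l = 8 ≥ n = 7, violating 0 ≤ l ≤ n−1.
The remaining sets (b), (c), (d) satisfy all four rules.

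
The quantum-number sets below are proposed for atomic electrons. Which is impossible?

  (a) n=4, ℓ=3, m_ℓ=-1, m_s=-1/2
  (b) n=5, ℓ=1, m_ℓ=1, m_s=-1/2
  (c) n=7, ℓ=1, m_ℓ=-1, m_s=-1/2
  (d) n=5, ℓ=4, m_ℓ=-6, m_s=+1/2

(d) has |m_ℓ| = 6 > ℓ = 4, violating −ℓ ≤ m_ℓ ≤ ℓ.
The remaining sets (a), (b), (c) satisfy all four rules.

(d)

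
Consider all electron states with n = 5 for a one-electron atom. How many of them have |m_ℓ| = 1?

For n = 5, ℓ ranges over 0 … 4.
Contributions: ℓ=1 → 2; ℓ=2 → 2; ℓ=3 → 2; ℓ=4 → 2.
Orbitals: 2 + 2 + 2 + 2 = 8. Each orbital carries two spin states, so 8 × 2 = 16 states.

16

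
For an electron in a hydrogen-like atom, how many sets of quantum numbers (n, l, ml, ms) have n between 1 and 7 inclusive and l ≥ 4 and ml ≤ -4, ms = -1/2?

10

Go shell by shell, enumerating (l, ml) with l ≥ 4 and ml ≤ -4:
n=5 → 1; n=6 → 3; n=7 → 6.
Orbitals: 1 + 3 + 6 = 10. With ms fixed to -1/2 there is one state per orbital, so 10 states.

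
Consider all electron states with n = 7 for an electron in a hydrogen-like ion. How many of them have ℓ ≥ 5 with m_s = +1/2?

For n = 7, ℓ ranges over 0 … 6.
The (ℓ, m_ℓ) pairs meeting ℓ ≥ 5 give: ℓ=5 → 11; ℓ=6 → 13.
Orbitals: 11 + 13 = 24. With m_s fixed to a single value there is one state per orbital, giving 24 states.

24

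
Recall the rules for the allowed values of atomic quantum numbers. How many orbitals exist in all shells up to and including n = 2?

5

Total orbitals = 1² + 2² = 5.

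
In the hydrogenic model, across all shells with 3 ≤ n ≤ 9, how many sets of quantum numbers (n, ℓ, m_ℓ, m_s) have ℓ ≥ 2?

Count contributing orbitals for each principal shell:
n=3 → 5; n=4 → 12; n=5 → 21; n=6 → 32; n=7 → 45; n=8 → 60; n=9 → 77.
Orbitals: 5 + 12 + 21 + 32 + 45 + 60 + 77 = 252. Including both spin states (m_s = ±1/2) gives 2 × 252 = 504 states.

504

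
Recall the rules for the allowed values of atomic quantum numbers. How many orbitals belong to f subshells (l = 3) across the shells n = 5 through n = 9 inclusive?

35

An f subshell (l = 3) exists for every n ≥ 4, so shells n = 5, 6, 7, 8, 9 each contribute one — 5 subshells.
Since each f subshell has 2·3+1 = 7 orbitals, the total is 5 × 7 = 35.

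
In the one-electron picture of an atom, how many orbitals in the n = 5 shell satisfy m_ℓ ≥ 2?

6

For n = 5, ℓ ranges over 0 … 4.
The (ℓ, m_ℓ) pairs meeting m_ℓ ≥ 2 give: ℓ=2 → 1; ℓ=3 → 2; ℓ=4 → 3.
Total orbitals: 1 + 2 + 3 = 6.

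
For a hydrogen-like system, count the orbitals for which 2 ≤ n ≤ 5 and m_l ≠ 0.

Treat each shell separately and count matching orbitals:
n=2 → 2; n=3 → 6; n=4 → 12; n=5 → 20.
Total orbitals: 2 + 6 + 12 + 20 = 40.

40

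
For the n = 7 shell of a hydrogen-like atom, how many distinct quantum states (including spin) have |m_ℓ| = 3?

Per ℓ-value: ℓ=3 → 2; ℓ=4 → 2; ℓ=5 → 2; ℓ=6 → 2.
Orbitals: 2 + 2 + 2 + 2 = 8. Each orbital carries two spin states, so 8 × 2 = 16 states.

16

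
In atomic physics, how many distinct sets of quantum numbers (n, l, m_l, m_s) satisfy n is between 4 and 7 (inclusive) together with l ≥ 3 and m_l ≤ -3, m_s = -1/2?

20

Go shell by shell, enumerating (l, m_l) with l ≥ 3 and m_l ≤ -3:
n=4 → 1; n=5 → 3; n=6 → 6; n=7 → 10.
Orbitals: 1 + 3 + 6 + 10 = 20. With m_s fixed to -1/2 there is one state per orbital, so 20 states.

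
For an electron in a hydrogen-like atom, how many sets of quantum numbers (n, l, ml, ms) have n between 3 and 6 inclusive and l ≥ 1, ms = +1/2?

82

Treat each shell separately and count matching orbitals:
n=3 → 8; n=4 → 15; n=5 → 24; n=6 → 35.
Orbitals: 8 + 15 + 24 + 35 = 82. With ms fixed to +1/2 there is one state per orbital, so 82 states.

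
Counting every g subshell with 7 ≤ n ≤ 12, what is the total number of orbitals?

A g subshell (l = 4) exists for every n ≥ 5, so shells n = 7, 8, 9, 10, 11, 12 each contribute one — 6 subshells.
Since each g subshell has 2·4+1 = 9 orbitals, the total is 6 × 9 = 54.

54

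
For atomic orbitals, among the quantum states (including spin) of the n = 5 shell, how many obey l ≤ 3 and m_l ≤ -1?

For n = 5, l ranges over 0 … 4.
The (l, m_l) pairs meeting l ≤ 3 and m_l ≤ -1 give: l=1 → 1; l=2 → 2; l=3 → 3.
Orbitals: 1 + 2 + 3 = 6. Each orbital carries two spin states, so 6 × 2 = 12 states.

12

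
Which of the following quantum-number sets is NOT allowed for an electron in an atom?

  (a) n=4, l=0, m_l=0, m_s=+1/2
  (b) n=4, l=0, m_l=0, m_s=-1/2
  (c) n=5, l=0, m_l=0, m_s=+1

(c)

(c) has m_s = +1, but an electron's spin must be ±1/2.
The remaining sets (a), (b) satisfy all four rules.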